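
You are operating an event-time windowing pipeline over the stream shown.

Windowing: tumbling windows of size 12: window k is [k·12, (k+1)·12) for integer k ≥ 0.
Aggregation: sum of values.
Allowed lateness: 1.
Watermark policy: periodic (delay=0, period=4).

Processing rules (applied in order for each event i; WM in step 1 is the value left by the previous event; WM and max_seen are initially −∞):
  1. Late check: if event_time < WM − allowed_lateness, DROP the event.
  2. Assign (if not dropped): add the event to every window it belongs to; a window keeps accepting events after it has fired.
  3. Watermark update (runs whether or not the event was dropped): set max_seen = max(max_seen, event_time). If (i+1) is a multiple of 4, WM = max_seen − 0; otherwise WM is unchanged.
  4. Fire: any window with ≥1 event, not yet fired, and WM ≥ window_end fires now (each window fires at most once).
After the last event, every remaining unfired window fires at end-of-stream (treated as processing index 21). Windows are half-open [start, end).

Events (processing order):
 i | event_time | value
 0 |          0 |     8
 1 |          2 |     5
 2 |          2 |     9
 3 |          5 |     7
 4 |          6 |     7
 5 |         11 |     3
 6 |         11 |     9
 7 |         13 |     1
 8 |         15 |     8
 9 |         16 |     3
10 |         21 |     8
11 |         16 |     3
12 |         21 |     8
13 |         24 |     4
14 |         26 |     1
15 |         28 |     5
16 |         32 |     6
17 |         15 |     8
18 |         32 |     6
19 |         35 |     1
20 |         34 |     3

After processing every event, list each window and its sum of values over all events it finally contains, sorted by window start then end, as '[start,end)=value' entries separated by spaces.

i=0 t=0 v=8: → [0,12); WM=−∞
i=1 t=2 v=5: → [0,12); WM=−∞
i=2 t=2 v=9: → [0,12); WM=−∞
i=3 t=5 v=7: → [0,12); WM=5
i=4 t=6 v=7: → [0,12); WM=5
i=5 t=11 v=3: → [0,12); WM=5
i=6 t=11 v=9: → [0,12); WM=5
i=7 t=13 v=1: → [12,24); WM=13; [0,12) fires=48
i=8 t=15 v=8: → [12,24); WM=13
i=9 t=16 v=3: → [12,24); WM=13
i=10 t=21 v=8: → [12,24); WM=13
i=11 t=16 v=3: → [12,24); WM=21
i=12 t=21 v=8: → [12,24); WM=21
i=13 t=24 v=4: → [24,36); WM=21
i=14 t=26 v=1: → [24,36); WM=21
i=15 t=28 v=5: → [24,36); WM=28; [12,24) fires=31
i=16 t=32 v=6: → [24,36); WM=28
i=17 t=15 v=8: DROP (t<28-1); WM=28
i=18 t=32 v=6: → [24,36); WM=28
i=19 t=35 v=1: → [24,36); WM=35
i=20 t=34 v=3: → [24,36); WM=35

[0,12)=48 [12,24)=31 [24,36)=26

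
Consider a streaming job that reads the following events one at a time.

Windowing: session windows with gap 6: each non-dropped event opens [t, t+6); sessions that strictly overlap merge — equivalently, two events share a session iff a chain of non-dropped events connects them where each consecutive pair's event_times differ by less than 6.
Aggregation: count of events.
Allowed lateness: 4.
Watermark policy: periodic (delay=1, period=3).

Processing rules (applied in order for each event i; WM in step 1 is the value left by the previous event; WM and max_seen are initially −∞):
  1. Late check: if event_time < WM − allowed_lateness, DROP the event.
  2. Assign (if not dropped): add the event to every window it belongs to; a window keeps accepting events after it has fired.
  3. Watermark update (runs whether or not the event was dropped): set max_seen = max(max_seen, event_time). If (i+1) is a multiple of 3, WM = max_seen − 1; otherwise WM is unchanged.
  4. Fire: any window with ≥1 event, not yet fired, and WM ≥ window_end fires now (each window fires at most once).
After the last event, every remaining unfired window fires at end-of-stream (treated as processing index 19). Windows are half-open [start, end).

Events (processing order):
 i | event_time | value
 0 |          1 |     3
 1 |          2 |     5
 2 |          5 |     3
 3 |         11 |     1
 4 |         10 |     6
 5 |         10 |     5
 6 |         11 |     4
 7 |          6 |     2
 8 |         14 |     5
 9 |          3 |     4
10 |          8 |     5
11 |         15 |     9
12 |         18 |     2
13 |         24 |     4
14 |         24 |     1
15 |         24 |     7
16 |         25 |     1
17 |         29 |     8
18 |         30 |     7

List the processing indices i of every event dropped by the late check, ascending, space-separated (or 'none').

9 10

i=0 t=1 v=3: → [1,7); WM=−∞
i=1 t=2 v=5: → [1,8); WM=−∞
i=2 t=5 v=3: → [1,11); WM=4
i=3 t=11 v=1: → [11,17); WM=4
i=4 t=10 v=6: → [1,17); WM=4
i=5 t=10 v=5: → [1,17); WM=10
i=6 t=11 v=4: → [1,17); WM=10
i=7 t=6 v=2: → [1,17); WM=10
i=8 t=14 v=5: → [1,20); WM=13
i=9 t=3 v=4: DROP (t<13-4); WM=13
i=10 t=8 v=5: DROP (t<13-4); WM=13
i=11 t=15 v=9: → [1,21); WM=14
i=12 t=18 v=2: → [1,24); WM=14
i=13 t=24 v=4: → [24,30); WM=14
i=14 t=24 v=1: → [24,30); WM=23
i=15 t=24 v=7: → [24,30); WM=23
i=16 t=25 v=1: → [24,31); WM=23
i=17 t=29 v=8: → [24,35); WM=28
i=18 t=30 v=7: → [24,36); WM=28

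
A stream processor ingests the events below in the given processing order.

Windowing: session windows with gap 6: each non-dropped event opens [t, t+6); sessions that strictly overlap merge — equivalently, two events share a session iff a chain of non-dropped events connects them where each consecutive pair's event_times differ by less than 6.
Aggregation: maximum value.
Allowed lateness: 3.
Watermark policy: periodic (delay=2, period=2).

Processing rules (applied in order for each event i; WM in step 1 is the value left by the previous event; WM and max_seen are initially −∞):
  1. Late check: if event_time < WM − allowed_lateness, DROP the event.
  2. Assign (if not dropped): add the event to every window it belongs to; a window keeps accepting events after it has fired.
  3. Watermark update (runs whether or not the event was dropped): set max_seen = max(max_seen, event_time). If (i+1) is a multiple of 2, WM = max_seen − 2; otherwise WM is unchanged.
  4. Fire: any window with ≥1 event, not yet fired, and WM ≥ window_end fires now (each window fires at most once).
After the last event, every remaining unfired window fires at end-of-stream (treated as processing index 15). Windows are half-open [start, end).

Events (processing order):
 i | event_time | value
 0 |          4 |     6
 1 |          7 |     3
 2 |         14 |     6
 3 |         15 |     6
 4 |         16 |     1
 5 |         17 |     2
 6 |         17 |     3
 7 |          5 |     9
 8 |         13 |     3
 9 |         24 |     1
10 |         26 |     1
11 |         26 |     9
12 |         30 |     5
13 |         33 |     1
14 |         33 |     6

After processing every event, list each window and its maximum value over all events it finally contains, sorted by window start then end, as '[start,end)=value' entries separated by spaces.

[4,13)=6 [13,23)=6 [24,39)=9

i=0 t=4 v=6: → [4,10); WM=−∞
i=1 t=7 v=3: → [4,13); WM=5
i=2 t=14 v=6: → [14,20); WM=5
i=3 t=15 v=6: → [14,21); WM=13
i=4 t=16 v=1: → [14,22); WM=13
i=5 t=17 v=2: → [14,23); WM=15
i=6 t=17 v=3: → [14,23); WM=15
i=7 t=5 v=9: DROP (t<15-3); WM=15
i=8 t=13 v=3: → [13,23); WM=15
i=9 t=24 v=1: → [24,30); WM=22
i=10 t=26 v=1: → [24,32); WM=22
i=11 t=26 v=9: → [24,32); WM=24
i=12 t=30 v=5: → [24,36); WM=24
i=13 t=33 v=1: → [24,39); WM=31
i=14 t=33 v=6: → [24,39); WM=31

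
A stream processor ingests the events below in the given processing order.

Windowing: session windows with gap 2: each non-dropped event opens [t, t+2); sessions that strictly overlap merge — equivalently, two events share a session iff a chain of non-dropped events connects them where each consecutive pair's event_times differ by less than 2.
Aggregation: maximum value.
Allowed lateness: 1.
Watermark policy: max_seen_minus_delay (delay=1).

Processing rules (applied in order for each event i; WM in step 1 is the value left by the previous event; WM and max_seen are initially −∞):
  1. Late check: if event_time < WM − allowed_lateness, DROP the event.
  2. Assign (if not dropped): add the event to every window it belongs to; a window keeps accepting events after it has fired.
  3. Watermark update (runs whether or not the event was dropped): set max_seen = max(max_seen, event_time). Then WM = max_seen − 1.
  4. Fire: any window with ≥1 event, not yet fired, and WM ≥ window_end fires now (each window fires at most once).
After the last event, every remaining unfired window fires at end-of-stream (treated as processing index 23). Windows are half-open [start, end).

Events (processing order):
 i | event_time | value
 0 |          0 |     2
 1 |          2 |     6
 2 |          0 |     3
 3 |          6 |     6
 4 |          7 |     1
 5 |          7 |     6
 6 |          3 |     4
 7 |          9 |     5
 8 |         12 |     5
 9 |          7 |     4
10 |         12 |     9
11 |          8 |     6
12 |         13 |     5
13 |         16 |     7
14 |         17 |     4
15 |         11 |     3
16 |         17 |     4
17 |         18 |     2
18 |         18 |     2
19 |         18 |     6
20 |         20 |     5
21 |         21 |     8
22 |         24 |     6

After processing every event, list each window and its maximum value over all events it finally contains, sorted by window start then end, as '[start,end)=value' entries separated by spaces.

i=0 t=0 v=2: → [0,2); WM=-1
i=1 t=2 v=6: → [2,4); WM=1
i=2 t=0 v=3: → [0,2); WM=1
i=3 t=6 v=6: → [6,8); WM=5
i=4 t=7 v=1: → [6,9); WM=6
i=5 t=7 v=6: → [6,9); WM=6
i=6 t=3 v=4: DROP (t<6-1); WM=6
i=7 t=9 v=5: → [9,11); WM=8
i=8 t=12 v=5: → [12,14); WM=11
i=9 t=7 v=4: DROP (t<11-1); WM=11
i=10 t=12 v=9: → [12,14); WM=11
i=11 t=8 v=6: DROP (t<11-1); WM=11
i=12 t=13 v=5: → [12,15); WM=12
i=13 t=16 v=7: → [16,18); WM=15
i=14 t=17 v=4: → [16,19); WM=16
i=15 t=11 v=3: DROP (t<16-1); WM=16
i=16 t=17 v=4: → [16,19); WM=16
i=17 t=18 v=2: → [16,20); WM=17
i=18 t=18 v=2: → [16,20); WM=17
i=19 t=18 v=6: → [16,20); WM=17
i=20 t=20 v=5: → [20,22); WM=19
i=21 t=21 v=8: → [20,23); WM=20
i=22 t=24 v=6: → [24,26); WM=23

[0,2)=3 [2,4)=6 [6,9)=6 [9,11)=5 [12,15)=9 [16,20)=7 [20,23)=8 [24,26)=6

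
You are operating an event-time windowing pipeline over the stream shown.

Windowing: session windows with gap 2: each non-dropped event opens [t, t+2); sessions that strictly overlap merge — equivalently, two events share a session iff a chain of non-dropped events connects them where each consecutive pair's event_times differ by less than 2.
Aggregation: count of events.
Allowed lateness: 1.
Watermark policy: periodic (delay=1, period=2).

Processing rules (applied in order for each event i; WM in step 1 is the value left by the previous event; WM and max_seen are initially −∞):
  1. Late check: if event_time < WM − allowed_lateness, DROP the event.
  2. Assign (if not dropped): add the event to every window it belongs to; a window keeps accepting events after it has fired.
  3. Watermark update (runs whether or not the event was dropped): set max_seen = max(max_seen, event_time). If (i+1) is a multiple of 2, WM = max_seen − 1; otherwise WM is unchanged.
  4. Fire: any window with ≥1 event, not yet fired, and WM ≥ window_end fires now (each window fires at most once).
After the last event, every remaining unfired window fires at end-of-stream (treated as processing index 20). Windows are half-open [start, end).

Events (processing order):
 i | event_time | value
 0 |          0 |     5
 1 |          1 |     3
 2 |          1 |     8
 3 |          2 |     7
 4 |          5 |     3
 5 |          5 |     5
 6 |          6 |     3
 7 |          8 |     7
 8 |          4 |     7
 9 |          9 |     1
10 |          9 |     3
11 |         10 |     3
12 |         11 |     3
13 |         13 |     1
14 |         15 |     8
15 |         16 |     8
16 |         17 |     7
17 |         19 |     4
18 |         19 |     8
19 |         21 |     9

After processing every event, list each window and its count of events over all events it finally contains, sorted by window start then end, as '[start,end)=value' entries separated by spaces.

i=0 t=0 v=5: → [0,2); WM=−∞
i=1 t=1 v=3: → [0,3); WM=0
i=2 t=1 v=8: → [0,3); WM=0
i=3 t=2 v=7: → [0,4); WM=1
i=4 t=5 v=3: → [5,7); WM=1
i=5 t=5 v=5: → [5,7); WM=4
i=6 t=6 v=3: → [5,8); WM=4
i=7 t=8 v=7: → [8,10); WM=7
i=8 t=4 v=7: DROP (t<7-1); WM=7
i=9 t=9 v=1: → [8,11); WM=8
i=10 t=9 v=3: → [8,11); WM=8
i=11 t=10 v=3: → [8,12); WM=9
i=12 t=11 v=3: → [8,13); WM=9
i=13 t=13 v=1: → [13,15); WM=12
i=14 t=15 v=8: → [15,17); WM=12
i=15 t=16 v=8: → [15,18); WM=15
i=16 t=17 v=7: → [15,19); WM=15
i=17 t=19 v=4: → [19,21); WM=18
i=18 t=19 v=8: → [19,21); WM=18
i=19 t=21 v=9: → [21,23); WM=20

[0,4)=4 [5,8)=3 [8,13)=5 [13,15)=1 [15,19)=3 [19,21)=2 [21,23)=1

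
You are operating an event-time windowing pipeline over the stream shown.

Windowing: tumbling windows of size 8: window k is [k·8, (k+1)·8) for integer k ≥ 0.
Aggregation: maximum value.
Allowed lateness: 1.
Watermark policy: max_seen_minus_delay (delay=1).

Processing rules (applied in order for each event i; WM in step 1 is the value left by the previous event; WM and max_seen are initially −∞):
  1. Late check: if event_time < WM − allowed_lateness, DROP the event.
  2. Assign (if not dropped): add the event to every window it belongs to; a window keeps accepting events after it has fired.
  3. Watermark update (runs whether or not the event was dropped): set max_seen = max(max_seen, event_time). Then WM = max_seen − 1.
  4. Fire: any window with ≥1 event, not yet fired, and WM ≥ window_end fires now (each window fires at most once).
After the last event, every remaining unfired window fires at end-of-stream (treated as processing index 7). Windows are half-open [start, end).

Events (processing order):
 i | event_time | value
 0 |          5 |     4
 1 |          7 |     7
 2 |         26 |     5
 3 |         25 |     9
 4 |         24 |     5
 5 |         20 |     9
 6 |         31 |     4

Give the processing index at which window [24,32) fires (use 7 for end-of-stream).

i=0 t=5 v=4: → [0,8); WM=4
i=1 t=7 v=7: → [0,8); WM=6
i=2 t=26 v=5: → [24,32); WM=25; [0,8) fires=7
i=3 t=25 v=9: → [24,32); WM=25
i=4 t=24 v=5: → [24,32); WM=25
i=5 t=20 v=9: DROP (t<25-1); WM=25
i=6 t=31 v=4: → [24,32); WM=30

7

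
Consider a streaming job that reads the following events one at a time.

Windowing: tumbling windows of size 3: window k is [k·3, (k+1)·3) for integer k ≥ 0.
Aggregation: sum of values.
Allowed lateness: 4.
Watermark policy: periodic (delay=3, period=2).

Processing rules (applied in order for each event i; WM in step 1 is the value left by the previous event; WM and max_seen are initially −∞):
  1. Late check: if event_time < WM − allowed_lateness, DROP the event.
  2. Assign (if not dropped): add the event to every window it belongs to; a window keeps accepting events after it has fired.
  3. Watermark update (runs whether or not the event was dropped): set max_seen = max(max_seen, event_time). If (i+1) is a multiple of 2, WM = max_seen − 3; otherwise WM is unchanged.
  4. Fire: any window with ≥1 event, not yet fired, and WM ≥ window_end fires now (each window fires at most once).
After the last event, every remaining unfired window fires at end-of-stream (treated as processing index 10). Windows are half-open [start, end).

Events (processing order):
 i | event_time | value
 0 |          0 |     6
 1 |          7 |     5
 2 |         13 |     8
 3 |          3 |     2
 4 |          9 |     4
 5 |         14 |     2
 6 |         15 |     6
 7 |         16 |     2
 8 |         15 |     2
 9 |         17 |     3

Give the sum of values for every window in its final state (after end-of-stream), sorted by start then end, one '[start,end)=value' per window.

[0,3)=6 [3,6)=2 [6,9)=5 [9,12)=4 [12,15)=10 [15,18)=13

i=0 t=0 v=6: → [0,3); WM=−∞
i=1 t=7 v=5: → [6,9); WM=4; [0,3) fires=6
i=2 t=13 v=8: → [12,15); WM=4
i=3 t=3 v=2: → [3,6); WM=10; [3,6) fires=2 [6,9) fires=5
i=4 t=9 v=4: → [9,12); WM=10
i=5 t=14 v=2: → [12,15); WM=11
i=6 t=15 v=6: → [15,18); WM=11
i=7 t=16 v=2: → [15,18); WM=13; [9,12) fires=4
i=8 t=15 v=2: → [15,18); WM=13
i=9 t=17 v=3: → [15,18); WM=14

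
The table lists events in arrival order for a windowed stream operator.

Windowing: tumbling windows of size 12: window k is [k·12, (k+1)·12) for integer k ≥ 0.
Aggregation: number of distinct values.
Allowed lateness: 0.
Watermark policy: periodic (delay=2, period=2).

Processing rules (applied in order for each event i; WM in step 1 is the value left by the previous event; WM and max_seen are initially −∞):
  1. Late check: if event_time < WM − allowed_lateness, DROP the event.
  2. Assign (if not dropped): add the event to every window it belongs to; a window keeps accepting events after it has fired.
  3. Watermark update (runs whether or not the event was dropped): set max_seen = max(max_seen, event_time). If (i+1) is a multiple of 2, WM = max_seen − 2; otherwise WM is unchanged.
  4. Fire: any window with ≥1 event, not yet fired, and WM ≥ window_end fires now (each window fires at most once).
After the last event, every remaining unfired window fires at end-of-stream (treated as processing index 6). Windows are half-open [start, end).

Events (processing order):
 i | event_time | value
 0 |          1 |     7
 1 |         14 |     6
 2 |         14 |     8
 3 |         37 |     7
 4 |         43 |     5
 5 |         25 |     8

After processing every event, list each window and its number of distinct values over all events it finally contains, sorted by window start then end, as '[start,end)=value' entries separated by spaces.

i=0 t=1 v=7: → [0,12); WM=−∞
i=1 t=14 v=6: → [12,24); WM=12; [0,12) fires=1
i=2 t=14 v=8: → [12,24); WM=12
i=3 t=37 v=7: → [36,48); WM=35; [12,24) fires=2
i=4 t=43 v=5: → [36,48); WM=35
i=5 t=25 v=8: DROP (t<35-0); WM=41

[0,12)=1 [12,24)=2 [36,48)=2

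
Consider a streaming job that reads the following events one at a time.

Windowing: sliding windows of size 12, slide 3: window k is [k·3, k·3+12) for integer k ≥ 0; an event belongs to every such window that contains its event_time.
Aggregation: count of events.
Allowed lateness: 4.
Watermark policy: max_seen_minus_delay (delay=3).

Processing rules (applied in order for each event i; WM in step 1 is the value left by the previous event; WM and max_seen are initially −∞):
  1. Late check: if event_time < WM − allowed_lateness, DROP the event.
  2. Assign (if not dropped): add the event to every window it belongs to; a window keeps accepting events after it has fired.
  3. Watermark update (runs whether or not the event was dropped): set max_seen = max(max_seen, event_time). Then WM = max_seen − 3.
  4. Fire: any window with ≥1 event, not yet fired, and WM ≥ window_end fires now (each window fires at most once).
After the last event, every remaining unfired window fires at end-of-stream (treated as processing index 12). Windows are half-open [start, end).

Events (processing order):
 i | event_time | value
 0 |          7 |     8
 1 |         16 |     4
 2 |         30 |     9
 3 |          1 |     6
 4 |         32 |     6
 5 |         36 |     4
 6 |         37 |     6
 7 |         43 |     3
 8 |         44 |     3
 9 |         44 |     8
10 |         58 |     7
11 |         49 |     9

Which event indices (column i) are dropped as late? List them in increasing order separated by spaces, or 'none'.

3 11

i=0 t=7 v=8: → [6,18),[3,15),[0,12); WM=4
i=1 t=16 v=4: → [15,27),[12,24),[9,21),[6,18); WM=13; [0,12) fires=1
i=2 t=30 v=9: → [30,42),[27,39),[24,36),[21,33); WM=27; [3,15) fires=1 [6,18) fires=2 [9,21) fires=1 [12,24) fires=1 [15,27) fires=1
i=3 t=1 v=6: DROP (t<27-4); WM=27
i=4 t=32 v=6: → [30,42),[27,39),[24,36),[21,33); WM=29
i=5 t=36 v=4: → [36,48),[33,45),[30,42),[27,39); WM=33; [21,33) fires=2
i=6 t=37 v=6: → [36,48),[33,45),[30,42),[27,39); WM=34
i=7 t=43 v=3: → [42,54),[39,51),[36,48),[33,45); WM=40; [24,36) fires=2 [27,39) fires=4
i=8 t=44 v=3: → [42,54),[39,51),[36,48),[33,45); WM=41
i=9 t=44 v=8: → [42,54),[39,51),[36,48),[33,45); WM=41
i=10 t=58 v=7: → [57,69),[54,66),[51,63),[48,60); WM=55; [30,42) fires=4 [33,45) fires=5 [36,48) fires=5 [39,51) fires=3 [42,54) fires=3
i=11 t=49 v=9: DROP (t<55-4); WM=55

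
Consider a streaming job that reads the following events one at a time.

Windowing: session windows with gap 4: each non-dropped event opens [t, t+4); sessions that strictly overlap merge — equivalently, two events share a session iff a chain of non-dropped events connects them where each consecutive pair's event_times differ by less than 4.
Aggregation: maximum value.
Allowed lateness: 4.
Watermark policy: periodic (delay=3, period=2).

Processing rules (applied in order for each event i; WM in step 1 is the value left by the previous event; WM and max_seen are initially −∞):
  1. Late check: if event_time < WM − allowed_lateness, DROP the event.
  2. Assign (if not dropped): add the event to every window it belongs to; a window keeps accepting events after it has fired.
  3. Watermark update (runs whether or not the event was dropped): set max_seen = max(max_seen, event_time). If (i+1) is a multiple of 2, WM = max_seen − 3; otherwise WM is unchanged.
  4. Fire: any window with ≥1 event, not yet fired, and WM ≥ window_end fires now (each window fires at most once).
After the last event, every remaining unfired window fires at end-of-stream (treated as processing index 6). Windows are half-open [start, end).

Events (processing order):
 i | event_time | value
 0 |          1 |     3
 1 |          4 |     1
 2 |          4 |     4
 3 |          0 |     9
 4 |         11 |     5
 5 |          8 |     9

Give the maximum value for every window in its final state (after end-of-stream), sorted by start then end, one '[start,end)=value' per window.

[0,8)=9 [8,15)=9

i=0 t=1 v=3: → [1,5); WM=−∞
i=1 t=4 v=1: → [1,8); WM=1
i=2 t=4 v=4: → [1,8); WM=1
i=3 t=0 v=9: → [0,8); WM=1
i=4 t=11 v=5: → [11,15); WM=1
i=5 t=8 v=9: → [8,15); WM=8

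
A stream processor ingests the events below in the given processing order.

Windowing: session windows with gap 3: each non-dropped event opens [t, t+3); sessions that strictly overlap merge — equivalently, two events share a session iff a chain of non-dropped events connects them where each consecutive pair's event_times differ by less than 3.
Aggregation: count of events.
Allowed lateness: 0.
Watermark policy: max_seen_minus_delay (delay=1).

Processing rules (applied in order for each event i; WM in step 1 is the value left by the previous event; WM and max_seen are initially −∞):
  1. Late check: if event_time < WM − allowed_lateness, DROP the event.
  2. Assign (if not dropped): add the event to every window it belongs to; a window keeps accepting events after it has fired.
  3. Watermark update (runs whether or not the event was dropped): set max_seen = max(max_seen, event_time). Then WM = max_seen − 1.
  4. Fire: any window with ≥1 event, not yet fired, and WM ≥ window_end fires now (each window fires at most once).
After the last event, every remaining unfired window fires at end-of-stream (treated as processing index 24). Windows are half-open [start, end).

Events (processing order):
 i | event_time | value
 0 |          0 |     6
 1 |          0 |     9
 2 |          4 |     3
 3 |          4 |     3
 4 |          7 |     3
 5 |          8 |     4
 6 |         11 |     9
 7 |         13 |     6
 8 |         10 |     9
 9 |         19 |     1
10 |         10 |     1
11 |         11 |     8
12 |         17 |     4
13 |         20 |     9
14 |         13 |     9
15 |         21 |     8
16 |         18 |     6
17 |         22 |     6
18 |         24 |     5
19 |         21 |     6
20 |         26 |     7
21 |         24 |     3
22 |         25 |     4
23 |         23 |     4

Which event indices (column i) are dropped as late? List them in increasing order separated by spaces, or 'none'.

8 10 11 12 14 16 19 21 23

i=0 t=0 v=6: → [0,3); WM=-1
i=1 t=0 v=9: → [0,3); WM=-1
i=2 t=4 v=3: → [4,7); WM=3
i=3 t=4 v=3: → [4,7); WM=3
i=4 t=7 v=3: → [7,10); WM=6
i=5 t=8 v=4: → [7,11); WM=7
i=6 t=11 v=9: → [11,14); WM=10
i=7 t=13 v=6: → [11,16); WM=12
i=8 t=10 v=9: DROP (t<12-0); WM=12
i=9 t=19 v=1: → [19,22); WM=18
i=10 t=10 v=1: DROP (t<18-0); WM=18
i=11 t=11 v=8: DROP (t<18-0); WM=18
i=12 t=17 v=4: DROP (t<18-0); WM=18
i=13 t=20 v=9: → [19,23); WM=19
i=14 t=13 v=9: DROP (t<19-0); WM=19
i=15 t=21 v=8: → [19,24); WM=20
i=16 t=18 v=6: DROP (t<20-0); WM=20
i=17 t=22 v=6: → [19,25); WM=21
i=18 t=24 v=5: → [19,27); WM=23
i=19 t=21 v=6: DROP (t<23-0); WM=23
i=20 t=26 v=7: → [19,29); WM=25
i=21 t=24 v=3: DROP (t<25-0); WM=25
i=22 t=25 v=4: → [19,29); WM=25
i=23 t=23 v=4: DROP (t<25-0); WM=25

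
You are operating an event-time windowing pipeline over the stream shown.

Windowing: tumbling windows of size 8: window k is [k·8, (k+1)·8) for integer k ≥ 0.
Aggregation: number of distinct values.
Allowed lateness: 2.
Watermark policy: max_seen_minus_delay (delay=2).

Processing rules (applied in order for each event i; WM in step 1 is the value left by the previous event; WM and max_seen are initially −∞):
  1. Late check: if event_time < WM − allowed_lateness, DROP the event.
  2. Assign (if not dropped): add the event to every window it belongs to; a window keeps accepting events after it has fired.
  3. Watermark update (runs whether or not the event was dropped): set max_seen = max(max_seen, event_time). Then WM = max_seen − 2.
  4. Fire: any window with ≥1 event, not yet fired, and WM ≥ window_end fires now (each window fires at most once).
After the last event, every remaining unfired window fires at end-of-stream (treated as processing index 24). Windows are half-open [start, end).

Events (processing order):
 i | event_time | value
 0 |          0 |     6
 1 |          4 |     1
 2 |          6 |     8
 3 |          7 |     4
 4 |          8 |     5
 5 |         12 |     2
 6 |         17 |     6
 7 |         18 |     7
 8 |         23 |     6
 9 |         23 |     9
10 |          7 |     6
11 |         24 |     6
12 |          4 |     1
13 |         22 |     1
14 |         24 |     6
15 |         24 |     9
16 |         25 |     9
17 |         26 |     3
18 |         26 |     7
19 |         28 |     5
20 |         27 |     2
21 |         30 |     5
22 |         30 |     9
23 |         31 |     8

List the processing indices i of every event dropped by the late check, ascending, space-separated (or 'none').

10 12

i=0 t=0 v=6: → [0,8); WM=-2
i=1 t=4 v=1: → [0,8); WM=2
i=2 t=6 v=8: → [0,8); WM=4
i=3 t=7 v=4: → [0,8); WM=5
i=4 t=8 v=5: → [8,16); WM=6
i=5 t=12 v=2: → [8,16); WM=10; [0,8) fires=4
i=6 t=17 v=6: → [16,24); WM=15
i=7 t=18 v=7: → [16,24); WM=16; [8,16) fires=2
i=8 t=23 v=6: → [16,24); WM=21
i=9 t=23 v=9: → [16,24); WM=21
i=10 t=7 v=6: DROP (t<21-2); WM=21
i=11 t=24 v=6: → [24,32); WM=22
i=12 t=4 v=1: DROP (t<22-2); WM=22
i=13 t=22 v=1: → [16,24); WM=22
i=14 t=24 v=6: → [24,32); WM=22
i=15 t=24 v=9: → [24,32); WM=22
i=16 t=25 v=9: → [24,32); WM=23
i=17 t=26 v=3: → [24,32); WM=24; [16,24) fires=4
i=18 t=26 v=7: → [24,32); WM=24
i=19 t=28 v=5: → [24,32); WM=26
i=20 t=27 v=2: → [24,32); WM=26
i=21 t=30 v=5: → [24,32); WM=28
i=22 t=30 v=9: → [24,32); WM=28
i=23 t=31 v=8: → [24,32); WM=29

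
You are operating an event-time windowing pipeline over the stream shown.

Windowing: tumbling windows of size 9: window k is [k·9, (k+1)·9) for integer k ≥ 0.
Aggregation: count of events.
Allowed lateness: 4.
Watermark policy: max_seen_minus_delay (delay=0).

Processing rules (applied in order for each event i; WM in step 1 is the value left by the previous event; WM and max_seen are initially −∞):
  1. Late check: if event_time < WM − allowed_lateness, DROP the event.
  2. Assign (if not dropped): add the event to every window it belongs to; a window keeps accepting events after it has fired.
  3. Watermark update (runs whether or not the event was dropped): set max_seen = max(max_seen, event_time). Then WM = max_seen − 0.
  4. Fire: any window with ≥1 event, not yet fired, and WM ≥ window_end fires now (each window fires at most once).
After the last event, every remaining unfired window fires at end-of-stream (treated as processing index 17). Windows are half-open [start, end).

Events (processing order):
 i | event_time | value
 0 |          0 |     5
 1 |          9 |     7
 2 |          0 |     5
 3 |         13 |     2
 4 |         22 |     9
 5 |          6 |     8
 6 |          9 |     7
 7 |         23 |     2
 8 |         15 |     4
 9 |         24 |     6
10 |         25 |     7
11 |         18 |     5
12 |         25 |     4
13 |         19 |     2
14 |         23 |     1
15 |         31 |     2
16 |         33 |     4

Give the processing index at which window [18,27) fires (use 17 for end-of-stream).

15

i=0 t=0 v=5: → [0,9); WM=0
i=1 t=9 v=7: → [9,18); WM=9; [0,9) fires=1
i=2 t=0 v=5: DROP (t<9-4); WM=9
i=3 t=13 v=2: → [9,18); WM=13
i=4 t=22 v=9: → [18,27); WM=22; [9,18) fires=2
i=5 t=6 v=8: DROP (t<22-4); WM=22
i=6 t=9 v=7: DROP (t<22-4); WM=22
i=7 t=23 v=2: → [18,27); WM=23
i=8 t=15 v=4: DROP (t<23-4); WM=23
i=9 t=24 v=6: → [18,27); WM=24
i=10 t=25 v=7: → [18,27); WM=25
i=11 t=18 v=5: DROP (t<25-4); WM=25
i=12 t=25 v=4: → [18,27); WM=25
i=13 t=19 v=2: DROP (t<25-4); WM=25
i=14 t=23 v=1: → [18,27); WM=25
i=15 t=31 v=2: → [27,36); WM=31; [18,27) fires=6
i=16 t=33 v=4: → [27,36); WM=33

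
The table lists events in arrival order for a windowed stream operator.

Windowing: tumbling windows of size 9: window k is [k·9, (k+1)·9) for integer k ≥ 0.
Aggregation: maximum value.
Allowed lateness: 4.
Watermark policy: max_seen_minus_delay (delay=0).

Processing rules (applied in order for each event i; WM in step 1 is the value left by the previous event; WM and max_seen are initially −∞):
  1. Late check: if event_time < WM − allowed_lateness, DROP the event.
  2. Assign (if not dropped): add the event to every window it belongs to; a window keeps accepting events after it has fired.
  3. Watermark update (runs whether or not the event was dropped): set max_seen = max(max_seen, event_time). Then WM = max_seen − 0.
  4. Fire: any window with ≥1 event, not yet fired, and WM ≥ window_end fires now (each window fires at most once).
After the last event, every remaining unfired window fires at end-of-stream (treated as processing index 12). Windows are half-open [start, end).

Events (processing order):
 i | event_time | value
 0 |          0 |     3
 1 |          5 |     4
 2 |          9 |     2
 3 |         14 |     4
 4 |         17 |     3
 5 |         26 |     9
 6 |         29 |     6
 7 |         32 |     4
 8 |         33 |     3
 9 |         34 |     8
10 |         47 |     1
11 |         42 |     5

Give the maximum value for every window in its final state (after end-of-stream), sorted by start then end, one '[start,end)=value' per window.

[0,9)=4 [9,18)=4 [18,27)=9 [27,36)=8 [45,54)=1

i=0 t=0 v=3: → [0,9); WM=0
i=1 t=5 v=4: → [0,9); WM=5
i=2 t=9 v=2: → [9,18); WM=9; [0,9) fires=4
i=3 t=14 v=4: → [9,18); WM=14
i=4 t=17 v=3: → [9,18); WM=17
i=5 t=26 v=9: → [18,27); WM=26; [9,18) fires=4
i=6 t=29 v=6: → [27,36); WM=29; [18,27) fires=9
i=7 t=32 v=4: → [27,36); WM=32
i=8 t=33 v=3: → [27,36); WM=33
i=9 t=34 v=8: → [27,36); WM=34
i=10 t=47 v=1: → [45,54); WM=47; [27,36) fires=8
i=11 t=42 v=5: DROP (t<47-4); WM=47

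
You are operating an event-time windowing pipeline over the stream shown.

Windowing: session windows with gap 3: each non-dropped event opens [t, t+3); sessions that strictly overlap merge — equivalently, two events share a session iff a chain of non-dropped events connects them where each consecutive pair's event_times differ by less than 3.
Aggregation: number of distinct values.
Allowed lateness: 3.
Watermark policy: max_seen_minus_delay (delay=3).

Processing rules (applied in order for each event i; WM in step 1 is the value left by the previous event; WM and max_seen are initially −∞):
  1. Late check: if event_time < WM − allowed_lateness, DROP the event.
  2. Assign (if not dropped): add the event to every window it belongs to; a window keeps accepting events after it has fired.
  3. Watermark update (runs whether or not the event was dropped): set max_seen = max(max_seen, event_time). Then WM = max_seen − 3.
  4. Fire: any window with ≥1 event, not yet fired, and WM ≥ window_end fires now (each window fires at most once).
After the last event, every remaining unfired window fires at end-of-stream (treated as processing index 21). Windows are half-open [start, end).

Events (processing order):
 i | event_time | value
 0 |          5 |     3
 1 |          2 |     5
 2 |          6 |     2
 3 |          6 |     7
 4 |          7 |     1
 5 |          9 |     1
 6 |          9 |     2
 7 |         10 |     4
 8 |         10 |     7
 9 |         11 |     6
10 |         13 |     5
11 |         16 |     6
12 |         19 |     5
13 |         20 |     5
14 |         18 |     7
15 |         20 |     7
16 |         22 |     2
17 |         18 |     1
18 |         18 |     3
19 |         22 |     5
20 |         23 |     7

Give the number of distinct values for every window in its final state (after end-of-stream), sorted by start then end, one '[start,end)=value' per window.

[2,5)=1 [5,16)=7 [16,26)=6

i=0 t=5 v=3: → [5,8); WM=2
i=1 t=2 v=5: → [2,5); WM=2
i=2 t=6 v=2: → [5,9); WM=3
i=3 t=6 v=7: → [5,9); WM=3
i=4 t=7 v=1: → [5,10); WM=4
i=5 t=9 v=1: → [5,12); WM=6
i=6 t=9 v=2: → [5,12); WM=6
i=7 t=10 v=4: → [5,13); WM=7
i=8 t=10 v=7: → [5,13); WM=7
i=9 t=11 v=6: → [5,14); WM=8
i=10 t=13 v=5: → [5,16); WM=10
i=11 t=16 v=6: → [16,19); WM=13
i=12 t=19 v=5: → [19,22); WM=16
i=13 t=20 v=5: → [19,23); WM=17
i=14 t=18 v=7: → [16,23); WM=17
i=15 t=20 v=7: → [16,23); WM=17
i=16 t=22 v=2: → [16,25); WM=19
i=17 t=18 v=1: → [16,25); WM=19
i=18 t=18 v=3: → [16,25); WM=19
i=19 t=22 v=5: → [16,25); WM=19
i=20 t=23 v=7: → [16,26); WM=20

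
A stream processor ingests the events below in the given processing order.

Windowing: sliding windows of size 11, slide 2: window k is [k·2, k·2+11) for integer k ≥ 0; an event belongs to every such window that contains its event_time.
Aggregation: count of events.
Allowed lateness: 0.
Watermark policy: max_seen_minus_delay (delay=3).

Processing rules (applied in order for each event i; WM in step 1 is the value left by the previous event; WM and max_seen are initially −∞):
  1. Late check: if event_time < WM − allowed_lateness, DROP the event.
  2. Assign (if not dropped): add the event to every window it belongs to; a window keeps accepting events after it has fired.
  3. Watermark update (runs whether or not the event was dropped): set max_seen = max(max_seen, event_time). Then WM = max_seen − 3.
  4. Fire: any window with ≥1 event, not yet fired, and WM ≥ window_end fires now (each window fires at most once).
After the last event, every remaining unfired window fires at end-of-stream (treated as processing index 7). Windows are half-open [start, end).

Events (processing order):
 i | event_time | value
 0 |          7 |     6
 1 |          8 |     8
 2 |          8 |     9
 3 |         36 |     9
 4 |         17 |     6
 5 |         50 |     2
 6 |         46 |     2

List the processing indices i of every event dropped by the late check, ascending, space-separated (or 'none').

i=0 t=7 v=6: → [6,17),[4,15),[2,13),[0,11); WM=4
i=1 t=8 v=8: → [8,19),[6,17),[4,15),[2,13),[0,11); WM=5
i=2 t=8 v=9: → [8,19),[6,17),[4,15),[2,13),[0,11); WM=5
i=3 t=36 v=9: → [36,47),[34,45),[32,43),[30,41),[28,39),[26,37); WM=33; [0,11) fires=3 [2,13) fires=3 [4,15) fires=3 [6,17) fires=3 [8,19) fires=2
i=4 t=17 v=6: DROP (t<33-0); WM=33
i=5 t=50 v=2: → [50,61),[48,59),[46,57),[44,55),[42,53),[40,51); WM=47; [26,37) fires=1 [28,39) fires=1 [30,41) fires=1 [32,43) fires=1 [34,45) fires=1 [36,47) fires=1
i=6 t=46 v=2: DROP (t<47-0); WM=47

4 6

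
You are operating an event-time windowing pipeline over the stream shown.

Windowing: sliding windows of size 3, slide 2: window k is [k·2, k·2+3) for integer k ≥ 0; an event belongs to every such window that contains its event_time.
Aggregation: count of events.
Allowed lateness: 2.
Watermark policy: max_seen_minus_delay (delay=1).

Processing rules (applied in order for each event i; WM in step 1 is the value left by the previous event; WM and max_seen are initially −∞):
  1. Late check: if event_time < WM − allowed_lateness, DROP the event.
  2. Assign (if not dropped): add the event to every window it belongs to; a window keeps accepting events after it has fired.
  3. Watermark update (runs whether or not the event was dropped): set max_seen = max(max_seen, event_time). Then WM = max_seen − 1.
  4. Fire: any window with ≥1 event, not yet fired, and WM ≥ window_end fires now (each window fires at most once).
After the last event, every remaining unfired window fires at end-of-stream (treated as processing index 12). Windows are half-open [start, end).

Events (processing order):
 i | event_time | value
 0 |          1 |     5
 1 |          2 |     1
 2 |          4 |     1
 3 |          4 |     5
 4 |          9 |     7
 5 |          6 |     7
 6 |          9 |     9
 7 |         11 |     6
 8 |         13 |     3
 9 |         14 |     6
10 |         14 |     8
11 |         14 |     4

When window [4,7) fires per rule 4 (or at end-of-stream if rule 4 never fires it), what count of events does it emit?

i=0 t=1 v=5: → [0,3); WM=0
i=1 t=2 v=1: → [2,5),[0,3); WM=1
i=2 t=4 v=1: → [4,7),[2,5); WM=3; [0,3) fires=2
i=3 t=4 v=5: → [4,7),[2,5); WM=3
i=4 t=9 v=7: → [8,11); WM=8; [2,5) fires=3 [4,7) fires=2
i=5 t=6 v=7: → [6,9),[4,7); WM=8
i=6 t=9 v=9: → [8,11); WM=8
i=7 t=11 v=6: → [10,13); WM=10; [6,9) fires=1
i=8 t=13 v=3: → [12,15); WM=12; [8,11) fires=2
i=9 t=14 v=6: → [14,17),[12,15); WM=13; [10,13) fires=1
i=10 t=14 v=8: → [14,17),[12,15); WM=13
i=11 t=14 v=4: → [14,17),[12,15); WM=13

2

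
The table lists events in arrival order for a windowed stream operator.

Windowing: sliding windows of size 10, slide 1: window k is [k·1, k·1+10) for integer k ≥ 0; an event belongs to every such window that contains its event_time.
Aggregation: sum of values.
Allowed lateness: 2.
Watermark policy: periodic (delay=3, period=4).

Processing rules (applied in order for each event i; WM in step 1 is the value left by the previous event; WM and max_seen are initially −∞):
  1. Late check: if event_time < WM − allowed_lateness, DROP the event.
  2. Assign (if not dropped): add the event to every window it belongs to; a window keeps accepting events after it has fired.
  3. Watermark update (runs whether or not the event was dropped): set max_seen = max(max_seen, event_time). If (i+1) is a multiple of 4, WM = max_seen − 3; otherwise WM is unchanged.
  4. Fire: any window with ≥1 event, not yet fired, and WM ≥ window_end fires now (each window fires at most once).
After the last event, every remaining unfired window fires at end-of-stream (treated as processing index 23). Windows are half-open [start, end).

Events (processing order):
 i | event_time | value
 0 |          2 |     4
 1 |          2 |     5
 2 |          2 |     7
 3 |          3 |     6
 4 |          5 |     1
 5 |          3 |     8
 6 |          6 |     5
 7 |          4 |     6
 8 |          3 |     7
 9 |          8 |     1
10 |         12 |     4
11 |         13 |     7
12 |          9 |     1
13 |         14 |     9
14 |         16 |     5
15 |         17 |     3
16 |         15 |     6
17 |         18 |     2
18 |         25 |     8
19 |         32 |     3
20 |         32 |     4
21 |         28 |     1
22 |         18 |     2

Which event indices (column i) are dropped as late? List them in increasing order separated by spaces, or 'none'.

22

i=0 t=2 v=4: → [2,12),[1,11),[0,10); WM=−∞
i=1 t=2 v=5: → [2,12),[1,11),[0,10); WM=−∞
i=2 t=2 v=7: → [2,12),[1,11),[0,10); WM=−∞
i=3 t=3 v=6: → [3,13),[2,12),[1,11),[0,10); WM=0
i=4 t=5 v=1: → [5,15),[4,14),[3,13),[2,12),[1,11),[0,10); WM=0
i=5 t=3 v=8: → [3,13),[2,12),[1,11),[0,10); WM=0
i=6 t=6 v=5: → [6,16),[5,15),[4,14),[3,13),[2,12),[1,11),[0,10); WM=0
i=7 t=4 v=6: → [4,14),[3,13),[2,12),[1,11),[0,10); WM=3
i=8 t=3 v=7: → [3,13),[2,12),[1,11),[0,10); WM=3
i=9 t=8 v=1: → [8,18),[7,17),[6,16),[5,15),[4,14),[3,13),[2,12),[1,11),[0,10); WM=3
i=10 t=12 v=4: → [12,22),[11,21),[10,20),[9,19),[8,18),[7,17),[6,16),[5,15),[4,14),[3,13); WM=3
i=11 t=13 v=7: → [13,23),[12,22),[11,21),[10,20),[9,19),[8,18),[7,17),[6,16),[5,15),[4,14); WM=10; [0,10) fires=50
i=12 t=9 v=1: → [9,19),[8,18),[7,17),[6,16),[5,15),[4,14),[3,13),[2,12),[1,11),[0,10); WM=10
i=13 t=14 v=9: → [14,24),[13,23),[12,22),[11,21),[10,20),[9,19),[8,18),[7,17),[6,16),[5,15); WM=10
i=14 t=16 v=5: → [16,26),[15,25),[14,24),[13,23),[12,22),[11,21),[10,20),[9,19),[8,18),[7,17); WM=10
i=15 t=17 v=3: → [17,27),[16,26),[15,25),[14,24),[13,23),[12,22),[11,21),[10,20),[9,19),[8,18); WM=14; [1,11) fires=51 [2,12) fires=51 [3,13) fires=39 [4,14) fires=25
i=16 t=15 v=6: → [15,25),[14,24),[13,23),[12,22),[11,21),[10,20),[9,19),[8,18),[7,17),[6,16); WM=14
i=17 t=18 v=2: → [18,28),[17,27),[16,26),[15,25),[14,24),[13,23),[12,22),[11,21),[10,20),[9,19); WM=14
i=18 t=25 v=8: → [25,35),[24,34),[23,33),[22,32),[21,31),[20,30),[19,29),[18,28),[17,27),[16,26); WM=14
i=19 t=32 v=3: → [32,42),[31,41),[30,40),[29,39),[28,38),[27,37),[26,36),[25,35),[24,34),[23,33); WM=29; [5,15) fires=28 [6,16) fires=33 [7,17) fires=33 [8,18) fires=36 [9,19) fires=37 [10,20) fires=36 [11,21) fires=36 [12,22) fires=36 [13,23) fires=32 [14,24) fires=25 [15,25) fires=16 [16,26) fires=18 [17,27) fires=13 [18,28) fires=10 [19,29) fires=8
i=20 t=32 v=4: → [32,42),[31,41),[30,40),[29,39),[28,38),[27,37),[26,36),[25,35),[24,34),[23,33); WM=29
i=21 t=28 v=1: → [28,38),[27,37),[26,36),[25,35),[24,34),[23,33),[22,32),[21,31),[20,30),[19,29); WM=29
i=22 t=18 v=2: DROP (t<29-2); WM=29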